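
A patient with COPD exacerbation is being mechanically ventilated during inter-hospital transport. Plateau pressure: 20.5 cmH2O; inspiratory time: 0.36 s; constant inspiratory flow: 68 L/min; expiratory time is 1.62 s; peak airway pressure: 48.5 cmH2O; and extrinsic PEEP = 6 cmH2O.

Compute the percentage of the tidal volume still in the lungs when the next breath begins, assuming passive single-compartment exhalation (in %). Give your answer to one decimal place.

Flow: 68 L/min ÷ 60 = 1.1333 L/s.
Vt = flow × Ti = 1.1333 L/s × 0.36 s × 1000 mL/L = 407.99 mL.
R = (PIP − Pplat)/V̇ = (48.5 − 20.5) / 1.1333 = 28.0/1.1333 = 24.707 cmH2O·s/L.
C = Vt/(Pplat − PEEP) = 407.99 / (20.5 − 6) = 407.99/14.5 = 28.137 mL/cmH2O.
τ = R × C = 24.707 × 0.02814 L/cmH2O = 0.6953 s.
Fraction remaining at end-expiration = e^(−Te/τ) = e^(−1.62/0.6953) = 0.0973 → 9.73%.

9.7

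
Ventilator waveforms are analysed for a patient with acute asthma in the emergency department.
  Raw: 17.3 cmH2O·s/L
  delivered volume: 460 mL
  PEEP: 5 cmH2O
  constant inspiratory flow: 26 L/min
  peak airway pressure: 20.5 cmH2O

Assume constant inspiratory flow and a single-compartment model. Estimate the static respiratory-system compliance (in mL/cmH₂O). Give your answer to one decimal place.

57.5

Flow: 26 L/min ÷ 60 = 0.4333 L/s.
Equation of motion (constant flow): PIP = Vt/C + R·V̇ + PEEP.
Vt/C = PIP − R·V̇ − PEEP = 20.5 − 17.3×0.4333 − 5 = 20.5 − 7.496 − 5 = 8.004 cmH2O.
C = Vt / 8.004 = 460 / 8.004 = 57.471 mL/cmH2O.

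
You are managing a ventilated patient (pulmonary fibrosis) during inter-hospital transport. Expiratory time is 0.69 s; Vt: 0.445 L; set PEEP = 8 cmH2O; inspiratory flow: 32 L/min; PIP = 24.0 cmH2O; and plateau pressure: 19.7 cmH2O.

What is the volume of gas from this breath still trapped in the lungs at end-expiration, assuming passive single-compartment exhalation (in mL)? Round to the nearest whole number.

47

Flow: 32 L/min ÷ 60 = 0.5333 L/s.
R = (PIP − Pplat)/V̇ = (24.0 − 19.7) / 0.5333 = 4.3/0.5333 = 8.063 cmH2O·s/L.
C = Vt/(Pplat − PEEP) = 445.0 / (19.7 − 8) = 445.0/11.7 = 38.034 mL/cmH2O.
τ = R × C = 8.063 × 0.03803 L/cmH2O = 0.3066 s.
Fraction remaining = e^(−Te/τ) = e^(−0.69/0.3066) = 0.1053.
Trapped volume = 445.0 × 0.1053 = 46.859 mL.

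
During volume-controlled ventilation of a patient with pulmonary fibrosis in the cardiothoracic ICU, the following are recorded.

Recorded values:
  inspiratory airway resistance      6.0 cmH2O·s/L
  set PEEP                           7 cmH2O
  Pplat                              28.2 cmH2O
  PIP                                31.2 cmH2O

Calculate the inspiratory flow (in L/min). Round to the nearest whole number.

flow = (PIP − Pplat) / Raw = (31.2 − 28.2) / 6.0 = 0.5 L/s × 60 = 30.0 L/min.

30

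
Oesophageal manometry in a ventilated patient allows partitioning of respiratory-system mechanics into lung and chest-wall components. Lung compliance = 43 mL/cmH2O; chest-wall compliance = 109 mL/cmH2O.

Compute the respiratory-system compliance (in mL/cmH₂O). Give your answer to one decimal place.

30.8

Lung and chest wall are elastances in series: 1/Crs = 1/CL + 1/Ccw.
1/Crs = 1/43 + 1/109 = 0.03243.
Crs = 30.836 mL/cmH2O.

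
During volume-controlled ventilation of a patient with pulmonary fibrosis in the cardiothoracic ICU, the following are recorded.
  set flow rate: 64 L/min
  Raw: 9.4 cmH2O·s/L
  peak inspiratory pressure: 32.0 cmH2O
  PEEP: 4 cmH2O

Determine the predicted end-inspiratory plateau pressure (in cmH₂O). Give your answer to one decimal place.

22.0

Flow: 64 L/min ÷ 60 = 1.0667 L/s.
Pplat = PIP − Raw × flow = 32.0 − 9.4 × 1.0667 = 32.0 − 10.027 = 21.973 cmH2O.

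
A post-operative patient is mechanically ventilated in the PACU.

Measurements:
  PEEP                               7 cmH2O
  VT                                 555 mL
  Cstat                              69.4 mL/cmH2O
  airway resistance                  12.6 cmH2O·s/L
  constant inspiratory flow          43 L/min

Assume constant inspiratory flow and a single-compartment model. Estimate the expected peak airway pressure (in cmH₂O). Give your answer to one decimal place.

Flow: 43 L/min ÷ 60 = 0.7167 L/s.
Equation of motion (constant flow): PIP = Vt/C + R·V̇ + PEEP.
PIP = 555/69.4 + 12.6×0.7167 + 7 = 7.997 + 9.03 + 7 = 24.027 cmH2O.

24.0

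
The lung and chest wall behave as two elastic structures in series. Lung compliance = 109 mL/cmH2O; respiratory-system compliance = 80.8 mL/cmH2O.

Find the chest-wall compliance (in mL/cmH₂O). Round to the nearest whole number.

312

1/Ccw = 1/Crs − 1/CL.
1/Ccw = 1/80.8 − 1/109 = 0.003202.
Ccw = 312.3 mL/cmH2O.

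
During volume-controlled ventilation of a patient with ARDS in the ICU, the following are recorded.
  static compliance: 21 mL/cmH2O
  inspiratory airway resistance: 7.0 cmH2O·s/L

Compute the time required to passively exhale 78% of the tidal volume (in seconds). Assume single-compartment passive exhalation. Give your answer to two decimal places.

τ = R × C = 7.0 × 21 mL/cmH2O = 7.0 × 0.021 L/cmH2O = 0.147 s.
Exhaled fraction f = 1 − e^(−t/τ) → t = −τ·ln(1 − f) = −0.147·ln(0.22) = 0.2226 s.

0.22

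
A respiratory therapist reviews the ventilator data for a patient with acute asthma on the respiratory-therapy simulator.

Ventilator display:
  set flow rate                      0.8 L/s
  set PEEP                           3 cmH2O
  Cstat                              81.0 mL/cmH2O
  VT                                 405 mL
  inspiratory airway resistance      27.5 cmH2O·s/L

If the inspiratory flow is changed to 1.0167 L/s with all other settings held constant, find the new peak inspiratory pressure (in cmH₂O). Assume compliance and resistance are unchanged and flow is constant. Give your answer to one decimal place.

36.0

PIP = Vt/C + R·V̇ + PEEP (constant-flow equation of motion).
Only the resistive term changes: ΔPIP = R × ΔV̇ = 27.5 × (1.0167 − 0.8) = 27.5 × 0.2167 = 5.959 cmH2O.
Original PIP = 405/81.0 + 27.5×0.8 + 3 = 30.0 cmH2O; new PIP = 30.0 + (5.959) = 35.959 cmH2O.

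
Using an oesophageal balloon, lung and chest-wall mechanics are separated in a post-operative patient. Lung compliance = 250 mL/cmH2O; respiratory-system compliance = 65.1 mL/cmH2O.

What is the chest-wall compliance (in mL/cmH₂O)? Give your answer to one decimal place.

1/Ccw = 1/Crs − 1/CL.
1/Ccw = 1/65.1 − 1/250 = 0.01136.
Ccw = 88.028 mL/cmH2O.

88.0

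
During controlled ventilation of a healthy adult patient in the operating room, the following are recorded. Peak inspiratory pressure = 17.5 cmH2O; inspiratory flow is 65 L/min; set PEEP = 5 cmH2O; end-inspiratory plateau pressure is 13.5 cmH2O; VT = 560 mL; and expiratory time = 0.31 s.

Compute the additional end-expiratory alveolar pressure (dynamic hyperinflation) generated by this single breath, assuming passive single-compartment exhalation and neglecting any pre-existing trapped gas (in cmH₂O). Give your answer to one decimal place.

Flow: 65 L/min ÷ 60 = 1.0833 L/s.
R = (PIP − Pplat)/V̇ = (17.5 − 13.5) / 1.0833 = 4.0/1.0833 = 3.692 cmH2O·s/L.
C = Vt/(Pplat − PEEP) = 560.0 / (13.5 − 5) = 560.0/8.5 = 65.882 mL/cmH2O.
τ = R × C = 3.692 × 0.06588 L/cmH2O = 0.2432 s.
Fraction remaining = e^(−Te/τ) = e^(−0.31/0.2432) = 0.2795; trapped volume = 560.0 × 0.2795 = 156.52 mL.
Additional alveolar pressure from trapping ≈ V_trapped / C = 156.52 / 65.882 = 2.376 cmH2O.

2.4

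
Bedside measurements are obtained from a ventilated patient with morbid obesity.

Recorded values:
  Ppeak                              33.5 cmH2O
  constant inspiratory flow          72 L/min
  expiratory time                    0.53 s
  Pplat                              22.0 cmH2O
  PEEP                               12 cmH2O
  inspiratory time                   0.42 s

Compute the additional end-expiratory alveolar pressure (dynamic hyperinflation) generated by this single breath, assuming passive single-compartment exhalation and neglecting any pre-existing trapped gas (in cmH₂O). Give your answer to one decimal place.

3.3

Flow: 72 L/min ÷ 60 = 1.2 L/s.
Vt = flow × Ti = 1.2 L/s × 0.42 s × 1000 mL/L = 504.0 mL.
R = (PIP − Pplat)/V̇ = (33.5 − 22.0) / 1.2 = 11.5/1.2 = 9.583 cmH2O·s/L.
C = Vt/(Pplat − PEEP) = 504.0 / (22.0 − 12) = 504.0/10.0 = 50.4 mL/cmH2O.
τ = R × C = 9.583 × 0.0504 L/cmH2O = 0.483 s.
Fraction remaining = e^(−Te/τ) = e^(−0.53/0.483) = 0.3338; trapped volume = 504.0 × 0.3338 = 168.24 mL.
Additional alveolar pressure from trapping ≈ V_trapped / C = 168.24 / 50.4 = 3.338 cmH2O.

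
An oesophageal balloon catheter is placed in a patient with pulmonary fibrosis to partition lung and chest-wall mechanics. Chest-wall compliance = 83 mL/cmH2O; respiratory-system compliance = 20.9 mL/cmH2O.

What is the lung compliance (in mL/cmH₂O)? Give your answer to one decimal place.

1/CL = 1/Crs − 1/Ccw.
1/CL = 1/20.9 − 1/83 = 0.0358.
CL = 27.933 mL/cmH2O.

27.9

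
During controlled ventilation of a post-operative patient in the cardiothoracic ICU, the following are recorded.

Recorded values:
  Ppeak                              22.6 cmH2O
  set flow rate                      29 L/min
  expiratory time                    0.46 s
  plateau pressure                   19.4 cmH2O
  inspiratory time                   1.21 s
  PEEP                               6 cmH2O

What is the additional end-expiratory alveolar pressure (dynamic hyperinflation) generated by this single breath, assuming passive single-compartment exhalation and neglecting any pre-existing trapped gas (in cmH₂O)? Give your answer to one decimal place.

Flow: 29 L/min ÷ 60 = 0.4833 L/s.
Vt = flow × Ti = 0.4833 L/s × 1.21 s × 1000 mL/L = 584.79 mL.
R = (PIP − Pplat)/V̇ = (22.6 − 19.4) / 0.4833 = 3.2/0.4833 = 6.621 cmH2O·s/L.
C = Vt/(Pplat − PEEP) = 584.79 / (19.4 − 6) = 584.79/13.4 = 43.641 mL/cmH2O.
τ = R × C = 6.621 × 0.04364 L/cmH2O = 0.2889 s.
Fraction remaining = e^(−Te/τ) = e^(−0.46/0.2889) = 0.2035; trapped volume = 584.79 × 0.2035 = 119.0 mL.
Additional alveolar pressure from trapping ≈ V_trapped / C = 119.0 / 43.641 = 2.727 cmH2O.

2.7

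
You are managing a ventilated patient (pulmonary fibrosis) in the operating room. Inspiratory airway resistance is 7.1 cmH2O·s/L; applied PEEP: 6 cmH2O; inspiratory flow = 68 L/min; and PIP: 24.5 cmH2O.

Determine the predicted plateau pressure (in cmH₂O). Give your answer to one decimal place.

16.5

Flow: 68 L/min ÷ 60 = 1.1333 L/s.
Pplat = PIP − Raw × flow = 24.5 − 7.1 × 1.1333 = 24.5 − 8.046 = 16.454 cmH2O.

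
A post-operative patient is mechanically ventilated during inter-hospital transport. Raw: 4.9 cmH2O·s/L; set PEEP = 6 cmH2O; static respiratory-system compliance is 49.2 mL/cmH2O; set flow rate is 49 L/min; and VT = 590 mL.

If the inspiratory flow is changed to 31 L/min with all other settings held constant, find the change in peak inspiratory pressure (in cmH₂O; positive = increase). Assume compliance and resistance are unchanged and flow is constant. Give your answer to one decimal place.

Flow: 49 L/min ÷ 60 = 0.8167 L/s.
New flow: 31 L/min ÷ 60 = 0.5167 L/s.
PIP = Vt/C + R·V̇ + PEEP (constant-flow equation of motion).
Only the resistive term changes: ΔPIP = R × ΔV̇ = 4.9 × (0.5167 − 0.8167) = 4.9 × -0.3 = -1.47 cmH2O.

-1.5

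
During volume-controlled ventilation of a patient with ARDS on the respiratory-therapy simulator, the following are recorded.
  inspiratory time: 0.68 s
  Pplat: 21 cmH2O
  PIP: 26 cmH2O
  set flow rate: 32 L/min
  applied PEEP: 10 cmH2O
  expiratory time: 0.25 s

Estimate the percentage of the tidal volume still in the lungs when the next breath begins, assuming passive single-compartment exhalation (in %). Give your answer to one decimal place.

Flow: 32 L/min ÷ 60 = 0.5333 L/s.
Vt = flow × Ti = 0.5333 L/s × 0.68 s × 1000 mL/L = 362.64 mL.
R = (PIP − Pplat)/V̇ = (26 − 21) / 0.5333 = 5.0/0.5333 = 9.376 cmH2O·s/L.
C = Vt/(Pplat − PEEP) = 362.64 / (21 − 10) = 362.64/11.0 = 32.967 mL/cmH2O.
τ = R × C = 9.376 × 0.03297 L/cmH2O = 0.3091 s.
Fraction remaining at end-expiration = e^(−Te/τ) = e^(−0.25/0.3091) = 0.4454 → 44.54%.

44.5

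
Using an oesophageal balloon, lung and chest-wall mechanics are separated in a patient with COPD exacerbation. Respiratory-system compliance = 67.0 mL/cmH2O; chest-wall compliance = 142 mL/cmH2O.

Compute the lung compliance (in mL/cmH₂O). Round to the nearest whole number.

1/CL = 1/Crs − 1/Ccw.
1/CL = 1/67.0 − 1/142 = 0.007883.
CL = 126.86 mL/cmH2O.

127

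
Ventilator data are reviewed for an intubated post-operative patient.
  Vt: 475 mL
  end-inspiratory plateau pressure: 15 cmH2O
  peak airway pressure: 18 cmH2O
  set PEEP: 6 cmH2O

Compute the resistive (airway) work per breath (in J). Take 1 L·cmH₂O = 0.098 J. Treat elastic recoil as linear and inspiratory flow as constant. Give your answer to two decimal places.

0.14

With constant inspiratory flow the resistive pressure is constant at PIP − Pplat = 18 − 15 = 3.0 cmH2O, so resistive work = 3.0 × 0.475 = 1.425 L·cmH2O.
× 0.098 J/(L·cmH2O) → 0.1397 J.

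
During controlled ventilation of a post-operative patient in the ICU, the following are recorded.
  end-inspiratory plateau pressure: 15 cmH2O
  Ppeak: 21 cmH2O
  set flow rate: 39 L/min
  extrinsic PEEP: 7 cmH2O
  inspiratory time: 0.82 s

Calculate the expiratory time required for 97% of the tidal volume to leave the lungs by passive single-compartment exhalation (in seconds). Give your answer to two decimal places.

Flow: 39 L/min ÷ 60 = 0.65 L/s.
Vt = flow × Ti = 0.65 L/s × 0.82 s × 1000 mL/L = 533.0 mL.
R = (PIP − Pplat)/V̇ = (21 − 15) / 0.65 = 6.0/0.65 = 9.231 cmH2O·s/L.
C = Vt/(Pplat − PEEP) = 533.0 / (15 − 7) = 533.0/8.0 = 66.625 mL/cmH2O.
τ = R × C = 9.231 × 0.06663 L/cmH2O = 0.6151 s.
t = −τ·ln(1 − 0.97) = −0.6151·ln(0.03) = 2.157 s.

2.16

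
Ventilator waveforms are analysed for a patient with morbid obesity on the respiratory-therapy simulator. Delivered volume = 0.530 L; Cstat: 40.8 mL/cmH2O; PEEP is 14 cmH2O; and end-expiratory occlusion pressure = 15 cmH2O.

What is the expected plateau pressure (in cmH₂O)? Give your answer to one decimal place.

End-expiratory occlusion gives total PEEP = 15 cmH2O (intrinsic PEEP = 15 − 14 = 1). Use total PEEP for the elastic gradient.
Pplat = PEEPtotal + Vt / Cstat = 15 + 530 / 40.8 = 15 + 12.99 = 27.99 cmH2O.

28.0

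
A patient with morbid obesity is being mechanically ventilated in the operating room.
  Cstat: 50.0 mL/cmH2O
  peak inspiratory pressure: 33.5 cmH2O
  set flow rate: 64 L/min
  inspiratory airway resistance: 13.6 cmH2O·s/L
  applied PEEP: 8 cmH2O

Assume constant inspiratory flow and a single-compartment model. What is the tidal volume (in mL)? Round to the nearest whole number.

550

Flow: 64 L/min ÷ 60 = 1.0667 L/s.
Equation of motion (constant flow): PIP = Vt/C + R·V̇ + PEEP.
Vt/C = PIP − R·V̇ − PEEP = 33.5 − 14.507 − 8 = 10.993 cmH2O.
Vt = C × 10.993 = 50.0 × 10.993 = 549.65 mL.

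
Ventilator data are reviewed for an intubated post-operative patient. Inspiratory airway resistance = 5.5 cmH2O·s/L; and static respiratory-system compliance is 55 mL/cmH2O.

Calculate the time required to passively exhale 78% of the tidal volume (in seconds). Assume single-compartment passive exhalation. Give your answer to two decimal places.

τ = R × C = 5.5 × 55 mL/cmH2O = 5.5 × 0.055 L/cmH2O = 0.3025 s.
Exhaled fraction f = 1 − e^(−t/τ) → t = −τ·ln(1 − f) = −0.3025·ln(0.22) = 0.458 s.

0.46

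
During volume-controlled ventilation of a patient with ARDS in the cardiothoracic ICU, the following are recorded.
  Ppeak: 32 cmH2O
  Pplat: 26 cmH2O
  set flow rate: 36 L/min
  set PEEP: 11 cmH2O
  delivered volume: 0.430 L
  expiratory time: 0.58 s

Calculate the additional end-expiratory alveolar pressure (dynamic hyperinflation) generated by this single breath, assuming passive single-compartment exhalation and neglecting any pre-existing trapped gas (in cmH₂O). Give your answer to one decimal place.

Flow: 36 L/min ÷ 60 = 0.6 L/s.
R = (PIP − Pplat)/V̇ = (32 − 26) / 0.6 = 6.0/0.6 = 10.0 cmH2O·s/L.
C = Vt/(Pplat − PEEP) = 430.0 / (26 − 11) = 430.0/15.0 = 28.667 mL/cmH2O.
τ = R × C = 10.0 × 0.02867 L/cmH2O = 0.2867 s.
Fraction remaining = e^(−Te/τ) = e^(−0.58/0.2867) = 0.1323; trapped volume = 430.0 × 0.1323 = 56.889 mL.
Additional alveolar pressure from trapping ≈ V_trapped / C = 56.889 / 28.667 = 1.984 cmH2O.

2.0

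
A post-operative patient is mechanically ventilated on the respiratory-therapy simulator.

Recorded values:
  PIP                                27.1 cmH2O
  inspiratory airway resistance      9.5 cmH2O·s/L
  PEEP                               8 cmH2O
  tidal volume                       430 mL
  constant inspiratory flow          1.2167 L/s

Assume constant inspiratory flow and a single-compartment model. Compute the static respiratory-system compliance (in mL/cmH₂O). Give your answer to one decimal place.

57.0

Equation of motion (constant flow): PIP = Vt/C + R·V̇ + PEEP.
Vt/C = PIP − R·V̇ − PEEP = 27.1 − 9.5×1.2167 − 8 = 27.1 − 11.559 − 8 = 7.541 cmH2O.
C = Vt / 7.541 = 430 / 7.541 = 57.022 mL/cmH2O.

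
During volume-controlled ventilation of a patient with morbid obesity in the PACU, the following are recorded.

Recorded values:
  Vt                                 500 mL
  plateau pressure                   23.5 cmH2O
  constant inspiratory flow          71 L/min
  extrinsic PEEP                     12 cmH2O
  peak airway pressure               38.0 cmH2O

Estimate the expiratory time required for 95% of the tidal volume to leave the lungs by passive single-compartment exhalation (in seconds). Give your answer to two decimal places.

1.60

Flow: 71 L/min ÷ 60 = 1.1833 L/s.
R = (PIP − Pplat)/V̇ = (38.0 − 23.5) / 1.1833 = 14.5/1.1833 = 12.254 cmH2O·s/L.
C = Vt/(Pplat − PEEP) = 500.0 / (23.5 − 12) = 500.0/11.5 = 43.478 mL/cmH2O.
τ = R × C = 12.254 × 0.04348 L/cmH2O = 0.5328 s.
t = −τ·ln(1 − 0.95) = −0.5328·ln(0.05) = 1.596 s.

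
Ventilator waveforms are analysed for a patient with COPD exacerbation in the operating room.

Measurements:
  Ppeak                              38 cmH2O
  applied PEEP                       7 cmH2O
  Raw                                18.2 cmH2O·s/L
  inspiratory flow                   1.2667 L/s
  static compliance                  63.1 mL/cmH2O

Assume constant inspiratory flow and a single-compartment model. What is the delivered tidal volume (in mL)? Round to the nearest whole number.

501

Equation of motion (constant flow): PIP = Vt/C + R·V̇ + PEEP.
Vt/C = PIP − R·V̇ − PEEP = 38 − 23.054 − 7 = 7.946 cmH2O.
Vt = C × 7.946 = 63.1 × 7.946 = 501.39 mL.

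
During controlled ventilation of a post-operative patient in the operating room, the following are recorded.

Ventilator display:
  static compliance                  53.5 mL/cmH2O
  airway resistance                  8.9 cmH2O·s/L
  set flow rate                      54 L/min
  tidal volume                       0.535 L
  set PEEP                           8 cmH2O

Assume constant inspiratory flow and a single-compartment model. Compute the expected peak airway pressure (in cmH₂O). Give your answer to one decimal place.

Flow: 54 L/min ÷ 60 = 0.9 L/s.
Equation of motion (constant flow): PIP = Vt/C + R·V̇ + PEEP.
PIP = 535/53.5 + 8.9×0.9 + 8 = 10.0 + 8.01 + 8 = 26.01 cmH2O.

26.0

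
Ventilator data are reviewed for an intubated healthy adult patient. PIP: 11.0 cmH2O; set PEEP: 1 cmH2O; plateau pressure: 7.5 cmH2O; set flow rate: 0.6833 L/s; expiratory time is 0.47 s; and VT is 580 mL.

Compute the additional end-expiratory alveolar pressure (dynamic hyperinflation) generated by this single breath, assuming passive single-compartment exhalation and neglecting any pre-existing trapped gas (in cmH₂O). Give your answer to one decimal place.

R = (PIP − Pplat)/V̇ = (11.0 − 7.5) / 0.6833 = 3.5/0.6833 = 5.122 cmH2O·s/L.
C = Vt/(Pplat − PEEP) = 580.0 / (7.5 − 1) = 580.0/6.5 = 89.231 mL/cmH2O.
τ = R × C = 5.122 × 0.08923 L/cmH2O = 0.457 s.
Fraction remaining = e^(−Te/τ) = e^(−0.47/0.457) = 0.3576; trapped volume = 580.0 × 0.3576 = 207.41 mL.
Additional alveolar pressure from trapping ≈ V_trapped / C = 207.41 / 89.231 = 2.324 cmH2O.

2.3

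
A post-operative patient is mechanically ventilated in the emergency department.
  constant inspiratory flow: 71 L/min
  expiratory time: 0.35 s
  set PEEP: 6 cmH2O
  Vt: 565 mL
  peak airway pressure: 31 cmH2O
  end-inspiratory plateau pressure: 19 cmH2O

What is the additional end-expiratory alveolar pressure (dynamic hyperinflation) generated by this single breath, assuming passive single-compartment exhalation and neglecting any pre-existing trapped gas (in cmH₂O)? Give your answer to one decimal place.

Flow: 71 L/min ÷ 60 = 1.1833 L/s.
R = (PIP − Pplat)/V̇ = (31 − 19) / 1.1833 = 12.0/1.1833 = 10.141 cmH2O·s/L.
C = Vt/(Pplat − PEEP) = 565.0 / (19 − 6) = 565.0/13.0 = 43.462 mL/cmH2O.
τ = R × C = 10.141 × 0.04346 L/cmH2O = 0.4407 s.
Fraction remaining = e^(−Te/τ) = e^(−0.35/0.4407) = 0.4519; trapped volume = 565.0 × 0.4519 = 255.32 mL.
Additional alveolar pressure from trapping ≈ V_trapped / C = 255.32 / 43.462 = 5.875 cmH2O.

5.9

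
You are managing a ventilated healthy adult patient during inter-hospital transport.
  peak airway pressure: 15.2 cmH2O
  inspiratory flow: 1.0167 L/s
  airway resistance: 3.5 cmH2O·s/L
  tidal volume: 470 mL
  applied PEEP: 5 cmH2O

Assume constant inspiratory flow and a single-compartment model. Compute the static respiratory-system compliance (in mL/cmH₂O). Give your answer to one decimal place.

70.8

Equation of motion (constant flow): PIP = Vt/C + R·V̇ + PEEP.
Vt/C = PIP − R·V̇ − PEEP = 15.2 − 3.5×1.0167 − 5 = 15.2 − 3.558 − 5 = 6.642 cmH2O.
C = Vt / 6.642 = 470 / 6.642 = 70.762 mL/cmH2O.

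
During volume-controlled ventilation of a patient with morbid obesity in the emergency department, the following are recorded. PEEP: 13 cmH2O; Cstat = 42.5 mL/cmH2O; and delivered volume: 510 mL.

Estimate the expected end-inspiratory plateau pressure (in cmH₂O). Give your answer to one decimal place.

25.0

Pplat = PEEP + Vt / Cstat = 13 + 510 / 42.5 = 13 + 12.0 = 25.0 cmH2O.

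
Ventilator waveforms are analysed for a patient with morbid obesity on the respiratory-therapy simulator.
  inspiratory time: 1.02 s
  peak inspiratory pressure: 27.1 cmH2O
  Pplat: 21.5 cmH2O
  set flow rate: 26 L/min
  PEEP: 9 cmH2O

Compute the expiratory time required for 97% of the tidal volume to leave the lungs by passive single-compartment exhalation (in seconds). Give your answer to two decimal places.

Flow: 26 L/min ÷ 60 = 0.4333 L/s.
Vt = flow × Ti = 0.4333 L/s × 1.02 s × 1000 mL/L = 441.97 mL.
R = (PIP − Pplat)/V̇ = (27.1 − 21.5) / 0.4333 = 5.6/0.4333 = 12.924 cmH2O·s/L.
C = Vt/(Pplat − PEEP) = 441.97 / (21.5 − 9) = 441.97/12.5 = 35.358 mL/cmH2O.
τ = R × C = 12.924 × 0.03536 L/cmH2O = 0.457 s.
t = −τ·ln(1 − 0.97) = −0.457·ln(0.03) = 1.602 s.

1.60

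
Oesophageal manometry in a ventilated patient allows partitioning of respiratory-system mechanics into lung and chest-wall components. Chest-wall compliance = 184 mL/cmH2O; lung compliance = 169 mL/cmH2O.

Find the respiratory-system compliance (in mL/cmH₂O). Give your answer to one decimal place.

Lung and chest wall are elastances in series: 1/Crs = 1/CL + 1/Ccw.
1/Crs = 1/169 + 1/184 = 0.01135.
Crs = 88.106 mL/cmH2O.

88.1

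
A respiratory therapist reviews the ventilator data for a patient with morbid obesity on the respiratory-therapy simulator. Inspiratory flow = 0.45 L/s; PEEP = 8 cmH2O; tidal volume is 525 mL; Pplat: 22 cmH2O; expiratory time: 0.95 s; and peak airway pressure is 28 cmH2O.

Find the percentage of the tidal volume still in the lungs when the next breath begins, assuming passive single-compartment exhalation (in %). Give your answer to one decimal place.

15.0

R = (PIP − Pplat)/V̇ = (28 − 22) / 0.45 = 6.0/0.45 = 13.333 cmH2O·s/L.
C = Vt/(Pplat − PEEP) = 525.0 / (22 − 8) = 525.0/14.0 = 37.5 mL/cmH2O.
τ = R × C = 13.333 × 0.0375 L/cmH2O = 0.5 s.
Fraction remaining at end-expiration = e^(−Te/τ) = e^(−0.95/0.5) = 0.1496 → 14.96%.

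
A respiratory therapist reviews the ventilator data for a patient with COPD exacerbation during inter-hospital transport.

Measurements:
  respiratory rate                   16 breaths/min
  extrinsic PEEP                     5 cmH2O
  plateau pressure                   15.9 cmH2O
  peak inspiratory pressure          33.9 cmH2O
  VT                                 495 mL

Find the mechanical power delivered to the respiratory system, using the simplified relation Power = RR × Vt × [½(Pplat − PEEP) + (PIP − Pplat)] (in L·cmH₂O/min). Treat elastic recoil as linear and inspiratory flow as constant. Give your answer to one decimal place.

185.7

Per-breath work = Vt × [½(Pplat−PEEP) + (PIP−Pplat)] = 0.495 × [0.5×10.9 + 18.0] = 0.495 × 23.45 = 11.608 L·cmH2O.
Power = 16 × 11.608 = 185.73 L·cmH2O/min.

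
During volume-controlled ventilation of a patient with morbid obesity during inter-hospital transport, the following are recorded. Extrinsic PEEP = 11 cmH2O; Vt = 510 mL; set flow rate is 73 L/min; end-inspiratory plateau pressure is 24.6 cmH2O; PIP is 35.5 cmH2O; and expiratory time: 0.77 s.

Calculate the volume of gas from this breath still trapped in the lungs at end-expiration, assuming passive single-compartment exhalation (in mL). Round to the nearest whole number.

52

Flow: 73 L/min ÷ 60 = 1.2167 L/s.
R = (PIP − Pplat)/V̇ = (35.5 − 24.6) / 1.2167 = 10.9/1.2167 = 8.959 cmH2O·s/L.
C = Vt/(Pplat − PEEP) = 510.0 / (24.6 − 11) = 510.0/13.6 = 37.5 mL/cmH2O.
τ = R × C = 8.959 × 0.0375 L/cmH2O = 0.336 s.
Fraction remaining = e^(−Te/τ) = e^(−0.77/0.336) = 0.1011.
Trapped volume = 510.0 × 0.1011 = 51.561 mL.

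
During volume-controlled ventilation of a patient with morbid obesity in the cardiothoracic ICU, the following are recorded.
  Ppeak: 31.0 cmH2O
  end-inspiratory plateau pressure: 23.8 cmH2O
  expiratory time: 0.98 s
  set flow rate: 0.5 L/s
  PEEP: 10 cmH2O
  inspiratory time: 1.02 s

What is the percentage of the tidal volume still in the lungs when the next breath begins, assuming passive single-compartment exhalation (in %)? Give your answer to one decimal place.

15.9

Vt = flow × Ti = 0.5 L/s × 1.02 s × 1000 mL/L = 510.0 mL.
R = (PIP − Pplat)/V̇ = (31.0 − 23.8) / 0.5 = 7.2/0.5 = 14.4 cmH2O·s/L.
C = Vt/(Pplat − PEEP) = 510.0 / (23.8 − 10) = 510.0/13.8 = 36.957 mL/cmH2O.
τ = R × C = 14.4 × 0.03696 L/cmH2O = 0.5322 s.
Fraction remaining at end-expiration = e^(−Te/τ) = e^(−0.98/0.5322) = 0.1586 → 15.86%.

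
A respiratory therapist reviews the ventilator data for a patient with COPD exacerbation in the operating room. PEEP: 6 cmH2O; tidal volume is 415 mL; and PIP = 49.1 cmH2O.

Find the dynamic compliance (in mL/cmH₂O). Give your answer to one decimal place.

Dynamic compliance = Vt / (PIP − PEEP) = 415 / (49.1 − 6) = 415 / 43.1 = 9.629 mL/cmH2O.

9.6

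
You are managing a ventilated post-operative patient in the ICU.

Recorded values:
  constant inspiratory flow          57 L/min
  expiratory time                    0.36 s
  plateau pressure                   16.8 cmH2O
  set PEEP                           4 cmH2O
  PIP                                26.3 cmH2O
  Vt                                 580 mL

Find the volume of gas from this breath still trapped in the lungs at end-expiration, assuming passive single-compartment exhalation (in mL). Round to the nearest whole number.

Flow: 57 L/min ÷ 60 = 0.95 L/s.
R = (PIP − Pplat)/V̇ = (26.3 − 16.8) / 0.95 = 9.5/0.95 = 10.0 cmH2O·s/L.
C = Vt/(Pplat − PEEP) = 580.0 / (16.8 − 4) = 580.0/12.8 = 45.313 mL/cmH2O.
τ = R × C = 10.0 × 0.04531 L/cmH2O = 0.4531 s.
Fraction remaining = e^(−Te/τ) = e^(−0.36/0.4531) = 0.4518.
Trapped volume = 580.0 × 0.4518 = 262.04 mL.

262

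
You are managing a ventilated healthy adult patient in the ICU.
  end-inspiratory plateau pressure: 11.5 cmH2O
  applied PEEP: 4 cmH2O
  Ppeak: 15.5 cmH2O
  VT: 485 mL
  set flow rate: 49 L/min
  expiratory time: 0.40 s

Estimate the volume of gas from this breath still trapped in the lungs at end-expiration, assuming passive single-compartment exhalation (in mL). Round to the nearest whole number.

137

Flow: 49 L/min ÷ 60 = 0.8167 L/s.
R = (PIP − Pplat)/V̇ = (15.5 − 11.5) / 0.8167 = 4.0/0.8167 = 4.898 cmH2O·s/L.
C = Vt/(Pplat − PEEP) = 485.0 / (11.5 − 4) = 485.0/7.5 = 64.667 mL/cmH2O.
τ = R × C = 4.898 × 0.06467 L/cmH2O = 0.3168 s.
Fraction remaining = e^(−Te/τ) = e^(−0.40/0.3168) = 0.2829.
Trapped volume = 485.0 × 0.2829 = 137.21 mL.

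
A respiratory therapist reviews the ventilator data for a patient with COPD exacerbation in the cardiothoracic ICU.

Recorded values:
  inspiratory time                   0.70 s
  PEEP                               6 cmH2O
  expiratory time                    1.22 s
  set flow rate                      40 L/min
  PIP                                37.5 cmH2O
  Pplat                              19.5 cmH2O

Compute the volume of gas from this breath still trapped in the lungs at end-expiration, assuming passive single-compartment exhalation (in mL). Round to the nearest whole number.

Flow: 40 L/min ÷ 60 = 0.6667 L/s.
Vt = flow × Ti = 0.6667 L/s × 0.70 s × 1000 mL/L = 466.69 mL.
R = (PIP − Pplat)/V̇ = (37.5 − 19.5) / 0.6667 = 18.0/0.6667 = 26.999 cmH2O·s/L.
C = Vt/(Pplat − PEEP) = 466.69 / (19.5 − 6) = 466.69/13.5 = 34.57 mL/cmH2O.
τ = R × C = 26.999 × 0.03457 L/cmH2O = 0.9334 s.
Fraction remaining = e^(−Te/τ) = e^(−1.22/0.9334) = 0.2706.
Trapped volume = 466.69 × 0.2706 = 126.29 mL.

126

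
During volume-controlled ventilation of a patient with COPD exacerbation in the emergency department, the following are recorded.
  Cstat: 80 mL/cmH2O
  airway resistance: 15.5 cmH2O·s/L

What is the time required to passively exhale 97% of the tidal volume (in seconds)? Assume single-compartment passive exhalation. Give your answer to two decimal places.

4.35

τ = R × C = 15.5 × 80 mL/cmH2O = 15.5 × 0.080 L/cmH2O = 1.24 s.
Exhaled fraction f = 1 − e^(−t/τ) → t = −τ·ln(1 − f) = −1.24·ln(0.03) = 4.348 s.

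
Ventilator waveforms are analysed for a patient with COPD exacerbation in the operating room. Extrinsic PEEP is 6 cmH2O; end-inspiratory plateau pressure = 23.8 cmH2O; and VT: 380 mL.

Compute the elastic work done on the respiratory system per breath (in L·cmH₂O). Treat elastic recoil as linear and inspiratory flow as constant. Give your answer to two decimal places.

3.38

Elastic work ≈ ½ × (Pplat − PEEP) × Vt = 0.5 × (23.8 − 6) × 0.380 L = 0.5 × 17.8 × 0.380 = 3.382 L·cmH2O.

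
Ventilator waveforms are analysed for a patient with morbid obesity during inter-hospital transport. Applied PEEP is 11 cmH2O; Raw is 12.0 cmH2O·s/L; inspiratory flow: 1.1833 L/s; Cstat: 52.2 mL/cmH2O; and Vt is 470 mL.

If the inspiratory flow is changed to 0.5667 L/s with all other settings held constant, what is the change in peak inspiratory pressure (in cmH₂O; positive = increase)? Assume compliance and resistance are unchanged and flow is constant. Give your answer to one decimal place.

PIP = Vt/C + R·V̇ + PEEP (constant-flow equation of motion).
Only the resistive term changes: ΔPIP = R × ΔV̇ = 12.0 × (0.5667 − 1.1833) = 12.0 × -0.6166 = -7.399 cmH2O.

-7.4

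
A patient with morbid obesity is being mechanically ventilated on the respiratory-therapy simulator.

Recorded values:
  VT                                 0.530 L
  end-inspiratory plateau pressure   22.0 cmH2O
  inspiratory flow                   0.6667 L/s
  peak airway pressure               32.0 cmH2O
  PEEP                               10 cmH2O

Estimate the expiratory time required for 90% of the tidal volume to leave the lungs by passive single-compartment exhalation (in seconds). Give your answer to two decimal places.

R = (PIP − Pplat)/V̇ = (32.0 − 22.0) / 0.6667 = 10.0/0.6667 = 14.999 cmH2O·s/L.
C = Vt/(Pplat − PEEP) = 530.0 / (22.0 − 10) = 530.0/12.0 = 44.167 mL/cmH2O.
τ = R × C = 14.999 × 0.04417 L/cmH2O = 0.6625 s.
t = −τ·ln(1 − 0.90) = −0.6625·ln(0.1) = 1.525 s.

1.53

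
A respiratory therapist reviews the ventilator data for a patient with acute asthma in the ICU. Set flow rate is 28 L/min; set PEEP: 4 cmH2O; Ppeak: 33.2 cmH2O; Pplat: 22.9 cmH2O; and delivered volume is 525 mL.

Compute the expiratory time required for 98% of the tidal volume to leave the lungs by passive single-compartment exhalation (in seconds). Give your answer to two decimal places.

2.40

Flow: 28 L/min ÷ 60 = 0.4667 L/s.
R = (PIP − Pplat)/V̇ = (33.2 − 22.9) / 0.4667 = 10.3/0.4667 = 22.07 cmH2O·s/L.
C = Vt/(Pplat − PEEP) = 525.0 / (22.9 − 4) = 525.0/18.9 = 27.778 mL/cmH2O.
τ = R × C = 22.07 × 0.02778 L/cmH2O = 0.6131 s.
t = −τ·ln(1 − 0.98) = −0.6131·ln(0.02) = 2.398 s.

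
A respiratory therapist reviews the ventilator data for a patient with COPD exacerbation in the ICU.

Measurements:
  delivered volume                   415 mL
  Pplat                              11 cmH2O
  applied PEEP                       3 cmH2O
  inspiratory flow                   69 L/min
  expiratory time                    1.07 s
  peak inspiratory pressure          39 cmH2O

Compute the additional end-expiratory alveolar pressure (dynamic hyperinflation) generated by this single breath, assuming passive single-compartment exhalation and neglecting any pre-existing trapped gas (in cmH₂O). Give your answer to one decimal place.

Flow: 69 L/min ÷ 60 = 1.15 L/s.
R = (PIP − Pplat)/V̇ = (39 − 11) / 1.15 = 28.0/1.15 = 24.348 cmH2O·s/L.
C = Vt/(Pplat − PEEP) = 415.0 / (11 − 3) = 415.0/8.0 = 51.875 mL/cmH2O.
τ = R × C = 24.348 × 0.05188 L/cmH2O = 1.263 s.
Fraction remaining = e^(−Te/τ) = e^(−1.07/1.263) = 0.4286; trapped volume = 415.0 × 0.4286 = 177.87 mL.
Additional alveolar pressure from trapping ≈ V_trapped / C = 177.87 / 51.875 = 3.429 cmH2O.

3.4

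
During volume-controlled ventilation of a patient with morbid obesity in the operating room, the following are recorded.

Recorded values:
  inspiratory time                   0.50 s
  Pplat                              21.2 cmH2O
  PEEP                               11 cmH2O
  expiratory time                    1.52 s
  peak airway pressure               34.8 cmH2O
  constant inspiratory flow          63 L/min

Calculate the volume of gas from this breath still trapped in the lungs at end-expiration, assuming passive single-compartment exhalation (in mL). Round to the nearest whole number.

Flow: 63 L/min ÷ 60 = 1.05 L/s.
Vt = flow × Ti = 1.05 L/s × 0.50 s × 1000 mL/L = 525.0 mL.
R = (PIP − Pplat)/V̇ = (34.8 − 21.2) / 1.05 = 13.6/1.05 = 12.952 cmH2O·s/L.
C = Vt/(Pplat − PEEP) = 525.0 / (21.2 − 11) = 525.0/10.2 = 51.471 mL/cmH2O.
τ = R × C = 12.952 × 0.05147 L/cmH2O = 0.6666 s.
Fraction remaining = e^(−Te/τ) = e^(−1.52/0.6666) = 0.1023.
Trapped volume = 525.0 × 0.1023 = 53.708 mL.

54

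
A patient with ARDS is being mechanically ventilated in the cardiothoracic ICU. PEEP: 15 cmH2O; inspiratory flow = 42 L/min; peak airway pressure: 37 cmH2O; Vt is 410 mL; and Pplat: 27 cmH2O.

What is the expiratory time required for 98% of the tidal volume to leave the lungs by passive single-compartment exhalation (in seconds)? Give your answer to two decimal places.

Flow: 42 L/min ÷ 60 = 0.7 L/s.
R = (PIP − Pplat)/V̇ = (37 − 27) / 0.7 = 10.0/0.7 = 14.286 cmH2O·s/L.
C = Vt/(Pplat − PEEP) = 410.0 / (27 − 15) = 410.0/12.0 = 34.167 mL/cmH2O.
τ = R × C = 14.286 × 0.03417 L/cmH2O = 0.4882 s.
t = −τ·ln(1 − 0.98) = −0.4882·ln(0.02) = 1.91 s.

1.91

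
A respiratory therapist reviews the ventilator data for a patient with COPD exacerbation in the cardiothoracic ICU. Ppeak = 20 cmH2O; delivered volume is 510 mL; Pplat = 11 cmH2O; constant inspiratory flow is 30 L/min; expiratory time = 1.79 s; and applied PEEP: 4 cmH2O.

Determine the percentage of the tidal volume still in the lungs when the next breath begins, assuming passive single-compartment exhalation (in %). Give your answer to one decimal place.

25.5

Flow: 30 L/min ÷ 60 = 0.5 L/s.
R = (PIP − Pplat)/V̇ = (20 − 11) / 0.5 = 9.0/0.5 = 18.0 cmH2O·s/L.
C = Vt/(Pplat − PEEP) = 510.0 / (11 − 4) = 510.0/7.0 = 72.857 mL/cmH2O.
τ = R × C = 18.0 × 0.07286 L/cmH2O = 1.311 s.
Fraction remaining at end-expiration = e^(−Te/τ) = e^(−1.79/1.311) = 0.2553 → 25.53%.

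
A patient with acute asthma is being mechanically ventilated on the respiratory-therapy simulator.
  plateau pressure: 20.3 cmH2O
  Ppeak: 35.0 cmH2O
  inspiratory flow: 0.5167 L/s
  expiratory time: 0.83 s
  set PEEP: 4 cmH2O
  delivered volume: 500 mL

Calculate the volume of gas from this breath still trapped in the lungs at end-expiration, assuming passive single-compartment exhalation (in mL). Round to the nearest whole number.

R = (PIP − Pplat)/V̇ = (35.0 − 20.3) / 0.5167 = 14.7/0.5167 = 28.45 cmH2O·s/L.
C = Vt/(Pplat − PEEP) = 500.0 / (20.3 − 4) = 500.0/16.3 = 30.675 mL/cmH2O.
τ = R × C = 28.45 × 0.03068 L/cmH2O = 0.8728 s.
Fraction remaining = e^(−Te/τ) = e^(−0.83/0.8728) = 0.3864.
Trapped volume = 500.0 × 0.3864 = 193.2 mL.

193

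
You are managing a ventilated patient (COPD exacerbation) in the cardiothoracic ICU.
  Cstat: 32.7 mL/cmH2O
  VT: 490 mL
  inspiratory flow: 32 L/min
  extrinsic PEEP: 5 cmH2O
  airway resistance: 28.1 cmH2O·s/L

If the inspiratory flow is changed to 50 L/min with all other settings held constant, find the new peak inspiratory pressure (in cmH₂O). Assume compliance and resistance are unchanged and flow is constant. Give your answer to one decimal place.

Flow: 32 L/min ÷ 60 = 0.5333 L/s.
New flow: 50 L/min ÷ 60 = 0.8333 L/s.
PIP = Vt/C + R·V̇ + PEEP (constant-flow equation of motion).
Only the resistive term changes: ΔPIP = R × ΔV̇ = 28.1 × (0.8333 − 0.5333) = 28.1 × 0.3 = 8.43 cmH2O.
Original PIP = 490/32.7 + 28.1×0.5333 + 5 = 34.97 cmH2O; new PIP = 34.97 + (8.43) = 43.4 cmH2O.

43.4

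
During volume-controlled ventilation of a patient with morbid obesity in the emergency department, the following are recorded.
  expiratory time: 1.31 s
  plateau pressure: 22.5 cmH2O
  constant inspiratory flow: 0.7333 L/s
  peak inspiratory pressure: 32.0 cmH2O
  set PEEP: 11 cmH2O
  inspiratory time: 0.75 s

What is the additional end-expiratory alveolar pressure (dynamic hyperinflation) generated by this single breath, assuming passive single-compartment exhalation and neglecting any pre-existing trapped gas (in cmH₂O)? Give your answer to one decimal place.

Vt = flow × Ti = 0.7333 L/s × 0.75 s × 1000 mL/L = 549.98 mL.
R = (PIP − Pplat)/V̇ = (32.0 − 22.5) / 0.7333 = 9.5/0.7333 = 12.955 cmH2O·s/L.
C = Vt/(Pplat − PEEP) = 549.98 / (22.5 − 11) = 549.98/11.5 = 47.824 mL/cmH2O.
τ = R × C = 12.955 × 0.04782 L/cmH2O = 0.6195 s.
Fraction remaining = e^(−Te/τ) = e^(−1.31/0.6195) = 0.1207; trapped volume = 549.98 × 0.1207 = 66.383 mL.
Additional alveolar pressure from trapping ≈ V_trapped / C = 66.383 / 47.824 = 1.388 cmH2O.

1.4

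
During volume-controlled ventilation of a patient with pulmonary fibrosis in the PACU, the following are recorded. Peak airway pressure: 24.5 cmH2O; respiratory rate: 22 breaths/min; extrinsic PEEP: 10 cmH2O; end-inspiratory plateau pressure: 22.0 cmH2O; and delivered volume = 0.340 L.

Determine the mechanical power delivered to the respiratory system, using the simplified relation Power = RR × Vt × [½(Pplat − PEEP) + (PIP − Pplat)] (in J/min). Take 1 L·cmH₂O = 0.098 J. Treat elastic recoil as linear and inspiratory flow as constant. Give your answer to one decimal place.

6.2

Per-breath work = Vt × [½(Pplat−PEEP) + (PIP−Pplat)] = 0.340 × [0.5×12.0 + 2.5] = 0.340 × 8.5 = 2.89 L·cmH2O.
Power = 22 × 2.89 = 63.58 L·cmH2O/min.
× 0.098 J/(L·cmH2O) → 6.231 J/min.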